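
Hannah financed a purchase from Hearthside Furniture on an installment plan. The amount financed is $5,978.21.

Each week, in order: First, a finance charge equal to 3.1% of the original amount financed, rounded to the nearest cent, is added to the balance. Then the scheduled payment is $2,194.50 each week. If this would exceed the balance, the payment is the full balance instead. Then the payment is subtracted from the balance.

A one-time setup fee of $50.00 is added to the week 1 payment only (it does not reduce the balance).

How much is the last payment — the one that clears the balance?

Week 1: $5,978.21 +$185.32 interest = $6,163.53; pay $2,194.50 (+ $50.00 fee) → $3,969.03
Week 2: $3,969.03 +$185.32 interest = $4,154.35; pay $2,194.50 → $1,959.85
Week 3: $1,959.85 +$185.32 interest = $2,145.17; pay $2,145.17 → $0.00

$2,145.17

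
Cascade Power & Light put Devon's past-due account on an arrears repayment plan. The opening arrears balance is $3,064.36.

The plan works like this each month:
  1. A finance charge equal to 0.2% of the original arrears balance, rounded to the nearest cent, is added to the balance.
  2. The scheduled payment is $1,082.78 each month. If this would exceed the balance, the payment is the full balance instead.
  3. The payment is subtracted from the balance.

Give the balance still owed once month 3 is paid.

$0.00

# | Opening | Interest | Payment | End bal
1 | $3,064.36 | $6.13 | $1,082.78 | $1,987.71
2 | $1,987.71 | $6.13 | $1,082.78 | $911.06
3 | $911.06 | $6.13 | $917.19 | $0.00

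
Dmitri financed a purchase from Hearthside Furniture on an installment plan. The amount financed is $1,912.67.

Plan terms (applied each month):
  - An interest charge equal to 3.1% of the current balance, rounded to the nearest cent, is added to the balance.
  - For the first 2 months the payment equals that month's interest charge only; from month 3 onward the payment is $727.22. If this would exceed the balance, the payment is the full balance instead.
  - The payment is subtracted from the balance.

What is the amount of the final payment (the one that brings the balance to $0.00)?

Month 1: opening $1,912.67; interest $59.29 → $1,971.96; payment $59.29; balance $1,912.67
Month 2: opening $1,912.67; interest $59.29 → $1,971.96; payment $59.29; balance $1,912.67
Month 3: opening $1,912.67; interest $59.29 → $1,971.96; payment $727.22; balance $1,244.74
Month 4: opening $1,244.74; interest $38.59 → $1,283.33; payment $727.22; balance $556.11
Month 5: opening $556.11; interest $17.24 → $573.35; payment $573.35; balance $0.00

$573.35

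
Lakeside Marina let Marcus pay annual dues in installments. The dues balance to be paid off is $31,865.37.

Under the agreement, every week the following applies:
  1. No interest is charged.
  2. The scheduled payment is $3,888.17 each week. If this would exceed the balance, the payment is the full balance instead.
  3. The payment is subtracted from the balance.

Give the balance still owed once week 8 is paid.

$760.01

Week 1: $31,865.37 − $3,888.17 → $27,977.20
Week 2: $27,977.20 − $3,888.17 → $24,089.03
Week 3: $24,089.03 − $3,888.17 → $20,200.86
Week 4: $20,200.86 − $3,888.17 → $16,312.69
Week 5: $16,312.69 − $3,888.17 → $12,424.52
Week 6: $12,424.52 − $3,888.17 → $8,536.35
Week 7: $8,536.35 − $3,888.17 → $4,648.18
Week 8: $4,648.18 − $3,888.17 → $760.01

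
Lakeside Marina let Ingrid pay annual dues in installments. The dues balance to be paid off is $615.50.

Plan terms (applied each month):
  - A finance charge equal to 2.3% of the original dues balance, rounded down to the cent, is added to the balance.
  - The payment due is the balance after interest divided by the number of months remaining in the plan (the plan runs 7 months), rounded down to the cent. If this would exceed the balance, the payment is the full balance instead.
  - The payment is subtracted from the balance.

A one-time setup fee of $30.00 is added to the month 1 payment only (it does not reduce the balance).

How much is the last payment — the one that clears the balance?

$124.63

# | Opening | Interest | Payment | Fee | End bal
1 | $615.50 | $14.15 | $89.95 | $30.00 | $539.70
2 | $539.70 | $14.15 | $92.30 | — | $461.55
3 | $461.55 | $14.15 | $95.14 | — | $380.56
4 | $380.56 | $14.15 | $98.67 | — | $296.04
5 | $296.04 | $14.15 | $103.39 | — | $206.80
6 | $206.80 | $14.15 | $110.47 | — | $110.48
7 | $110.48 | $14.15 | $124.63 | — | $0.00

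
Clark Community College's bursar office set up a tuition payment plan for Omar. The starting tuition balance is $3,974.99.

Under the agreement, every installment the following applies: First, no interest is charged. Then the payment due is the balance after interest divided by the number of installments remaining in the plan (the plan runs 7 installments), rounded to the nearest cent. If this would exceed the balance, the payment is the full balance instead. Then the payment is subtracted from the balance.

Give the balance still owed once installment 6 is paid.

$567.85

Installment 1: opening $3,974.99; payment $567.86; balance $3,407.13
Installment 2: opening $3,407.13; payment $567.86; balance $2,839.27
Installment 3: opening $2,839.27; payment $567.85; balance $2,271.42
Installment 4: opening $2,271.42; payment $567.86; balance $1,703.56
Installment 5: opening $1,703.56; payment $567.85; balance $1,135.71
Installment 6: opening $1,135.71; payment $567.86; balance $567.85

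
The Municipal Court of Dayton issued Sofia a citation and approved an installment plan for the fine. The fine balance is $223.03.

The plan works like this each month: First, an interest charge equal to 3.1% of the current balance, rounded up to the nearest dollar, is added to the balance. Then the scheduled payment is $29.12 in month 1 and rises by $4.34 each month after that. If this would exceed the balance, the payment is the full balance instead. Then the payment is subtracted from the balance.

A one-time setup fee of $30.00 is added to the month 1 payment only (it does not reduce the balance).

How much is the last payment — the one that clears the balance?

# | Opening | Interest | Payment | Fee | End bal
1 | $223.03 | $7.00 | $29.12 | $30.00 | $200.91
2 | $200.91 | $7.00 | $33.46 | — | $174.45
3 | $174.45 | $6.00 | $37.80 | — | $142.65
4 | $142.65 | $5.00 | $42.14 | — | $105.51
5 | $105.51 | $4.00 | $46.48 | — | $63.03
6 | $63.03 | $2.00 | $50.82 | — | $14.21
7 | $14.21 | $1.00 | $15.21 | — | $0.00

$15.21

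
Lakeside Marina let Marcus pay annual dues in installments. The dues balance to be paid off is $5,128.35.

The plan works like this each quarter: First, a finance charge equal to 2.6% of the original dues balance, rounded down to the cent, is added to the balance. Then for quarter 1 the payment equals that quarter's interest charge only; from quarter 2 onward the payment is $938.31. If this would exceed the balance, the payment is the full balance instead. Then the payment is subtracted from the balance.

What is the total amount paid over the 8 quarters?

$6,194.99

# | Opening | Interest | Payment | End bal
1 | $5,128.35 | $133.33 | $133.33 | $5,128.35
2 | $5,128.35 | $133.33 | $938.31 | $4,323.37
3 | $4,323.37 | $133.33 | $938.31 | $3,518.39
4 | $3,518.39 | $133.33 | $938.31 | $2,713.41
5 | $2,713.41 | $133.33 | $938.31 | $1,908.43
6 | $1,908.43 | $133.33 | $938.31 | $1,103.45
7 | $1,103.45 | $133.33 | $938.31 | $298.47
8 | $298.47 | $133.33 | $431.80 | $0.00
Total paid: $6,194.99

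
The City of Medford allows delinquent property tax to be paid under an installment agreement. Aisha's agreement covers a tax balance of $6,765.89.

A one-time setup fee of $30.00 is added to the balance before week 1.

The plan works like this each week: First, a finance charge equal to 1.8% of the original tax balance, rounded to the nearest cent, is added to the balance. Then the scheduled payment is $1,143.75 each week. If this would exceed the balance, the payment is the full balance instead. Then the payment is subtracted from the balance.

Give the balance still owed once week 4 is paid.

$2,708.05

Week 1: opening $6,795.89; interest $121.79 → $6,917.68; payment $1,143.75; balance $5,773.93
Week 2: opening $5,773.93; interest $121.79 → $5,895.72; payment $1,143.75; balance $4,751.97
Week 3: opening $4,751.97; interest $121.79 → $4,873.76; payment $1,143.75; balance $3,730.01
Week 4: opening $3,730.01; interest $121.79 → $3,851.80; payment $1,143.75; balance $2,708.05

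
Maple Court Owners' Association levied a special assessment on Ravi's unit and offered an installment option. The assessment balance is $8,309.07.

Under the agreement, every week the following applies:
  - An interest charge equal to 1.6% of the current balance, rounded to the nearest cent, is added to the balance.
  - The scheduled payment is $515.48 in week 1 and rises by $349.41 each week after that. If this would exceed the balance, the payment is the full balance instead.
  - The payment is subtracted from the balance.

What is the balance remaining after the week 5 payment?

$2,783.76

# | Opening | Interest | Payment | End bal
1 | $8,309.07 | $132.95 | $515.48 | $7,926.54
2 | $7,926.54 | $126.82 | $864.89 | $7,188.47
3 | $7,188.47 | $115.02 | $1,214.30 | $6,089.19
4 | $6,089.19 | $97.43 | $1,563.71 | $4,622.91
5 | $4,622.91 | $73.97 | $1,913.12 | $2,783.76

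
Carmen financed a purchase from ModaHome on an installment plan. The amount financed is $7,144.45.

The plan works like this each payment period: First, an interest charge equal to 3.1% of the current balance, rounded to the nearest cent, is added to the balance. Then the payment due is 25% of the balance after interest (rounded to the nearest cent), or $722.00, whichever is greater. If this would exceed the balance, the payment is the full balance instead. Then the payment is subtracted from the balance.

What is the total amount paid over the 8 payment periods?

$7,966.68

Payment period 1: $7,144.45 +$221.48 interest = $7,365.93; pay $1,841.48 → $5,524.45
Payment period 2: $5,524.45 +$171.26 interest = $5,695.71; pay $1,423.93 → $4,271.78
Payment period 3: $4,271.78 +$132.43 interest = $4,404.21; pay $1,101.05 → $3,303.16
Payment period 4: $3,303.16 +$102.40 interest = $3,405.56; pay $851.39 → $2,554.17
Payment period 5: $2,554.17 +$79.18 interest = $2,633.35; pay $722.00 → $1,911.35
Payment period 6: $1,911.35 +$59.25 interest = $1,970.60; pay $722.00 → $1,248.60
Payment period 7: $1,248.60 +$38.71 interest = $1,287.31; pay $722.00 → $565.31
Payment period 8: $565.31 +$17.52 interest = $582.83; pay $582.83 → $0.00
Total paid: $7,966.68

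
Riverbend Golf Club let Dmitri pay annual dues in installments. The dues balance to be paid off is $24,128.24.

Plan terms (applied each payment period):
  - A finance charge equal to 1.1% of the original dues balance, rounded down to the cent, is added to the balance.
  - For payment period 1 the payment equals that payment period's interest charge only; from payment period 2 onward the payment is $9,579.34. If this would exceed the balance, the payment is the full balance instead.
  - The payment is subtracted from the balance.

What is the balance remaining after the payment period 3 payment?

Payment period 1: $24,128.24 +$265.41 interest = $24,393.65; pay $265.41 → $24,128.24
Payment period 2: $24,128.24 +$265.41 interest = $24,393.65; pay $9,579.34 → $14,814.31
Payment period 3: $14,814.31 +$265.41 interest = $15,079.72; pay $9,579.34 → $5,500.38

$5,500.38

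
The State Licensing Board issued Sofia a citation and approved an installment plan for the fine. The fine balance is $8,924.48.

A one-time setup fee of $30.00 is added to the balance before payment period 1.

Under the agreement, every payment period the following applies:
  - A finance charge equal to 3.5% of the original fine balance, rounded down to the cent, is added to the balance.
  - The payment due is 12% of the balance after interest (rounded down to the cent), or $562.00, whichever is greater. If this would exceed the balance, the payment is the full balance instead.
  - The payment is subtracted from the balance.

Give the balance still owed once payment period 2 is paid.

Payment period 1: $8,954.48 +$312.35 interest = $9,266.83; pay $1,112.01 → $8,154.82
Payment period 2: $8,154.82 +$312.35 interest = $8,467.17; pay $1,016.06 → $7,451.11

$7,451.11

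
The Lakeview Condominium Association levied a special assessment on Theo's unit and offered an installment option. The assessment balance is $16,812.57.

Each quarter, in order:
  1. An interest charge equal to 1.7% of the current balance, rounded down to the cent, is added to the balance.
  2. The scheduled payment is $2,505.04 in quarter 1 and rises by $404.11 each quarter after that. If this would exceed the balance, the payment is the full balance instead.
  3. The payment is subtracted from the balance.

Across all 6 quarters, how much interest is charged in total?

Quarter 1: opening $16,812.57; interest $285.81 → $17,098.38; payment $2,505.04; balance $14,593.34
Quarter 2: opening $14,593.34; interest $248.08 → $14,841.42; payment $2,909.15; balance $11,932.27
Quarter 3: opening $11,932.27; interest $202.84 → $12,135.11; payment $3,313.26; balance $8,821.85
Quarter 4: opening $8,821.85; interest $149.97 → $8,971.82; payment $3,717.37; balance $5,254.45
Quarter 5: opening $5,254.45; interest $89.32 → $5,343.77; payment $4,121.48; balance $1,222.29
Quarter 6: opening $1,222.29; interest $20.77 → $1,243.06; payment $1,243.06; balance $0.00
Total interest: $285.81 + $248.08 + $202.84 + $149.97 + $89.32 + $20.77 = $996.79

$996.79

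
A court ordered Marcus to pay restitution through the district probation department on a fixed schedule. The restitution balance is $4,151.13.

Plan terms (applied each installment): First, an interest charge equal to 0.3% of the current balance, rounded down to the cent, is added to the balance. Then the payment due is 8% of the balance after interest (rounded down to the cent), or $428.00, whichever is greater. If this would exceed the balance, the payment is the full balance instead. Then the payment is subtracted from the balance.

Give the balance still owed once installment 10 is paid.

$0.00

Installment 1: opening $4,151.13; interest $12.45 → $4,163.58; payment $428.00; balance $3,735.58
Installment 2: opening $3,735.58; interest $11.20 → $3,746.78; payment $428.00; balance $3,318.78
Installment 3: opening $3,318.78; interest $9.95 → $3,328.73; payment $428.00; balance $2,900.73
Installment 4: opening $2,900.73; interest $8.70 → $2,909.43; payment $428.00; balance $2,481.43
Installment 5: opening $2,481.43; interest $7.44 → $2,488.87; payment $428.00; balance $2,060.87
Installment 6: opening $2,060.87; interest $6.18 → $2,067.05; payment $428.00; balance $1,639.05
Installment 7: opening $1,639.05; interest $4.91 → $1,643.96; payment $428.00; balance $1,215.96
Installment 8: opening $1,215.96; interest $3.64 → $1,219.60; payment $428.00; balance $791.60
Installment 9: opening $791.60; interest $2.37 → $793.97; payment $428.00; balance $365.97
Installment 10: opening $365.97; interest $1.09 → $367.06; payment $367.06; balance $0.00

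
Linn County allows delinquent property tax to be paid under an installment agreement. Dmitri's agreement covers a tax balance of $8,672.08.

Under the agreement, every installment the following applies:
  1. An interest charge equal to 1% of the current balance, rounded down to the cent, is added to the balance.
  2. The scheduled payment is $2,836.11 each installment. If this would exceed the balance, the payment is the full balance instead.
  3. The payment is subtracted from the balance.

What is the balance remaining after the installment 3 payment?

Installment 1: $8,672.08 +$86.72 interest = $8,758.80; pay $2,836.11 → $5,922.69
Installment 2: $5,922.69 +$59.22 interest = $5,981.91; pay $2,836.11 → $3,145.80
Installment 3: $3,145.80 +$31.45 interest = $3,177.25; pay $2,836.11 → $341.14

$341.14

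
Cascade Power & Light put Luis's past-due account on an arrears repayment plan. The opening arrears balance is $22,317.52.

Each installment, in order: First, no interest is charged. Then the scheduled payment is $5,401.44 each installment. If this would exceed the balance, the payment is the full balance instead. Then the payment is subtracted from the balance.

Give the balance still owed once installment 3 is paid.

# | Opening | Payment | End bal
1 | $22,317.52 | $5,401.44 | $16,916.08
2 | $16,916.08 | $5,401.44 | $11,514.64
3 | $11,514.64 | $5,401.44 | $6,113.20

$6,113.20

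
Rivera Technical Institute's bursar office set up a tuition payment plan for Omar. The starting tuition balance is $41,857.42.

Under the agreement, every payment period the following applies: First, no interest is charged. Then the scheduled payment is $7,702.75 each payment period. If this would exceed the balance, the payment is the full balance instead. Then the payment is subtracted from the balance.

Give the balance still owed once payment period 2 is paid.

Payment period 1: opening $41,857.42; payment $7,702.75; balance $34,154.67
Payment period 2: opening $34,154.67; payment $7,702.75; balance $26,451.92

$26,451.92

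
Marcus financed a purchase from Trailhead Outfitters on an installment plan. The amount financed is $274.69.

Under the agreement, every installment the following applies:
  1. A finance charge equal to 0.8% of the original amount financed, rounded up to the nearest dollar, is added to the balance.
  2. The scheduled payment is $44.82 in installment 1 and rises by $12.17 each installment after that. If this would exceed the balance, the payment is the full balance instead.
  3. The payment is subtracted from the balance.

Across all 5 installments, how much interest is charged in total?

$15.00

Installment 1: opening $274.69; interest $3.00 → $277.69; payment $44.82; balance $232.87
Installment 2: opening $232.87; interest $3.00 → $235.87; payment $56.99; balance $178.88
Installment 3: opening $178.88; interest $3.00 → $181.88; payment $69.16; balance $112.72
Installment 4: opening $112.72; interest $3.00 → $115.72; payment $81.33; balance $34.39
Installment 5: opening $34.39; interest $3.00 → $37.39; payment $37.39; balance $0.00
Total interest: $3.00 + $3.00 + $3.00 + $3.00 + $3.00 = $15.00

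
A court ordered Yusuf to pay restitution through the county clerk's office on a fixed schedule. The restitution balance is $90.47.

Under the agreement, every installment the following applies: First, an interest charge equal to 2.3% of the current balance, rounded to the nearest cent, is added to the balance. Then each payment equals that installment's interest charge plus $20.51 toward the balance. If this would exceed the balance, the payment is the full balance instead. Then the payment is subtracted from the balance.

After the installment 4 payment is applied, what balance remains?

Installment 1: $90.47 +$2.08 interest = $92.55; pay $22.59 → $69.96
Installment 2: $69.96 +$1.61 interest = $71.57; pay $22.12 → $49.45
Installment 3: $49.45 +$1.14 interest = $50.59; pay $21.65 → $28.94
Installment 4: $28.94 +$0.67 interest = $29.61; pay $21.18 → $8.43

$8.43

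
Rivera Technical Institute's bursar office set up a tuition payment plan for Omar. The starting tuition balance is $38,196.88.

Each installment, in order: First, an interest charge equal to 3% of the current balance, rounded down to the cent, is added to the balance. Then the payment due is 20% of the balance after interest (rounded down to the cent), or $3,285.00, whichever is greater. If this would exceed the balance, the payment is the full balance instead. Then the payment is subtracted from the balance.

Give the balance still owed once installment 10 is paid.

$0.00

Installment 1: opening $38,196.88; interest $1,145.90 → $39,342.78; payment $7,868.55; balance $31,474.23
Installment 2: opening $31,474.23; interest $944.22 → $32,418.45; payment $6,483.69; balance $25,934.76
Installment 3: opening $25,934.76; interest $778.04 → $26,712.80; payment $5,342.56; balance $21,370.24
Installment 4: opening $21,370.24; interest $641.10 → $22,011.34; payment $4,402.26; balance $17,609.08
Installment 5: opening $17,609.08; interest $528.27 → $18,137.35; payment $3,627.47; balance $14,509.88
Installment 6: opening $14,509.88; interest $435.29 → $14,945.17; payment $3,285.00; balance $11,660.17
Installment 7: opening $11,660.17; interest $349.80 → $12,009.97; payment $3,285.00; balance $8,724.97
Installment 8: opening $8,724.97; interest $261.74 → $8,986.71; payment $3,285.00; balance $5,701.71
Installment 9: opening $5,701.71; interest $171.05 → $5,872.76; payment $3,285.00; balance $2,587.76
Installment 10: opening $2,587.76; interest $77.63 → $2,665.39; payment $2,665.39; balance $0.00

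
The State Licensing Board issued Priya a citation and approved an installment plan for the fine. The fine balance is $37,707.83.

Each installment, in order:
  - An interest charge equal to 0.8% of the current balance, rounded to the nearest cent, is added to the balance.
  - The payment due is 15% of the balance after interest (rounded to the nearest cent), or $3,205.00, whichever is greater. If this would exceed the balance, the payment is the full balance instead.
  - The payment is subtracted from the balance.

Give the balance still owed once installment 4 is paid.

$20,321.20

Installment 1: opening $37,707.83; interest $301.66 → $38,009.49; payment $5,701.42; balance $32,308.07
Installment 2: opening $32,308.07; interest $258.46 → $32,566.53; payment $4,884.98; balance $27,681.55
Installment 3: opening $27,681.55; interest $221.45 → $27,903.00; payment $4,185.45; balance $23,717.55
Installment 4: opening $23,717.55; interest $189.74 → $23,907.29; payment $3,586.09; balance $20,321.20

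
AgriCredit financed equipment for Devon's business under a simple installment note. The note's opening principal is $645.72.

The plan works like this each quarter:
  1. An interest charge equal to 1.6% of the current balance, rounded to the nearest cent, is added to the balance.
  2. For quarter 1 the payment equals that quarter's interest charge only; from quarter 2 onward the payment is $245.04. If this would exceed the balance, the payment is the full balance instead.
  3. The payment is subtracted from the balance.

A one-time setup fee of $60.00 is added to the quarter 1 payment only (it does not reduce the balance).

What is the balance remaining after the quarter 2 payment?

# | Opening | Interest | Payment | Fee | End bal
1 | $645.72 | $10.33 | $10.33 | $60.00 | $645.72
2 | $645.72 | $10.33 | $245.04 | — | $411.01

$411.01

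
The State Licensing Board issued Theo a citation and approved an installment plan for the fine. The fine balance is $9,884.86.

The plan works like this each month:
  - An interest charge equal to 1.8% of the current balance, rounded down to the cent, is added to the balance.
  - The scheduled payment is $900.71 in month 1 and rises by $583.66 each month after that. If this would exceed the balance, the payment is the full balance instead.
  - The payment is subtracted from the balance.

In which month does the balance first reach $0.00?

Month 1: $9,884.86 +$177.92 interest = $10,062.78; pay $900.71 → $9,162.07
Month 2: $9,162.07 +$164.91 interest = $9,326.98; pay $1,484.37 → $7,842.61
Month 3: $7,842.61 +$141.16 interest = $7,983.77; pay $2,068.03 → $5,915.74
Month 4: $5,915.74 +$106.48 interest = $6,022.22; pay $2,651.69 → $3,370.53
Month 5: $3,370.53 +$60.66 interest = $3,431.19; pay $3,235.35 → $195.84
Month 6: $195.84 +$3.52 interest = $199.36; pay $199.36 → $0.00
Balance reaches $0.00 in month 6.

6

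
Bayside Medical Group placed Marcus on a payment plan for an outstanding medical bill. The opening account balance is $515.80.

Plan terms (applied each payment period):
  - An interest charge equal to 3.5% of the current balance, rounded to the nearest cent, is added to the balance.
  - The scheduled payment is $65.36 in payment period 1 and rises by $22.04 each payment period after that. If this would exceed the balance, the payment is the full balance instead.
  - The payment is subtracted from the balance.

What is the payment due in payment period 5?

$153.52

Payment period 1: opening $515.80; interest $18.05 → $533.85; payment $65.36; balance $468.49
Payment period 2: opening $468.49; interest $16.40 → $484.89; payment $87.40; balance $397.49
Payment period 3: opening $397.49; interest $13.91 → $411.40; payment $109.44; balance $301.96
Payment period 4: opening $301.96; interest $10.57 → $312.53; payment $131.48; balance $181.05
Payment period 5: opening $181.05; interest $6.34 → $187.39; payment $153.52; balance $33.87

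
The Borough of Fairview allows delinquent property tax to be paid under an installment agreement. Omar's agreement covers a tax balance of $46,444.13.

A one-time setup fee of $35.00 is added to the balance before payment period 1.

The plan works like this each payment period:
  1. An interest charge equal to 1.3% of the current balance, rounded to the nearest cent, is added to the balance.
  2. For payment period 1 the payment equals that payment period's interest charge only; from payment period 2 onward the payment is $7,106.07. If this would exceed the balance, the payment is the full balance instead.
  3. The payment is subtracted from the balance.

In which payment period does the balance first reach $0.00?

Payment period 1: $46,479.13 +$604.23 interest = $47,083.36; pay $604.23 → $46,479.13
Payment period 2: $46,479.13 +$604.23 interest = $47,083.36; pay $7,106.07 → $39,977.29
Payment period 3: $39,977.29 +$519.70 interest = $40,496.99; pay $7,106.07 → $33,390.92
Payment period 4: $33,390.92 +$434.08 interest = $33,825.00; pay $7,106.07 → $26,718.93
Payment period 5: $26,718.93 +$347.35 interest = $27,066.28; pay $7,106.07 → $19,960.21
Payment period 6: $19,960.21 +$259.48 interest = $20,219.69; pay $7,106.07 → $13,113.62
Payment period 7: $13,113.62 +$170.48 interest = $13,284.10; pay $7,106.07 → $6,178.03
Payment period 8: $6,178.03 +$80.31 interest = $6,258.34; pay $6,258.34 → $0.00
Balance reaches $0.00 in payment period 8.

8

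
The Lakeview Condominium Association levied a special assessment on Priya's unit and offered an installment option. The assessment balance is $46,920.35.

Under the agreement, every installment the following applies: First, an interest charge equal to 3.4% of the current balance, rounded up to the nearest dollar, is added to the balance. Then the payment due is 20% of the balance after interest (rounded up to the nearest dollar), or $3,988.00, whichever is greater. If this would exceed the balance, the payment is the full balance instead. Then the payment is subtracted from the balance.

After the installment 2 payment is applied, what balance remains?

# | Opening | Interest | Payment | End bal
1 | $46,920.35 | $1,596.00 | $9,704.00 | $38,812.35
2 | $38,812.35 | $1,320.00 | $8,027.00 | $32,105.35

$32,105.35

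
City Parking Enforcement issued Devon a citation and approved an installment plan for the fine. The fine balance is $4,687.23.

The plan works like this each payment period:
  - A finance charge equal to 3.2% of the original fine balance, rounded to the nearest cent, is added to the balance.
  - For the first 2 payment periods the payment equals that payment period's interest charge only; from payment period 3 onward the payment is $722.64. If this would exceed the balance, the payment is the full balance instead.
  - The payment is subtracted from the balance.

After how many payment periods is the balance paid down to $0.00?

11

Payment period 1: opening $4,687.23; interest $149.99 → $4,837.22; payment $149.99; balance $4,687.23
Payment period 2: opening $4,687.23; interest $149.99 → $4,837.22; payment $149.99; balance $4,687.23
Payment period 3: opening $4,687.23; interest $149.99 → $4,837.22; payment $722.64; balance $4,114.58
Payment period 4: opening $4,114.58; interest $149.99 → $4,264.57; payment $722.64; balance $3,541.93
Payment period 5: opening $3,541.93; interest $149.99 → $3,691.92; payment $722.64; balance $2,969.28
Payment period 6: opening $2,969.28; interest $149.99 → $3,119.27; payment $722.64; balance $2,396.63
Payment period 7: opening $2,396.63; interest $149.99 → $2,546.62; payment $722.64; balance $1,823.98
Payment period 8: opening $1,823.98; interest $149.99 → $1,973.97; payment $722.64; balance $1,251.33
Payment period 9: opening $1,251.33; interest $149.99 → $1,401.32; payment $722.64; balance $678.68
Payment period 10: opening $678.68; interest $149.99 → $828.67; payment $722.64; balance $106.03
Payment period 11: opening $106.03; interest $149.99 → $256.02; payment $256.02; balance $0.00
Balance reaches $0.00 in payment period 11.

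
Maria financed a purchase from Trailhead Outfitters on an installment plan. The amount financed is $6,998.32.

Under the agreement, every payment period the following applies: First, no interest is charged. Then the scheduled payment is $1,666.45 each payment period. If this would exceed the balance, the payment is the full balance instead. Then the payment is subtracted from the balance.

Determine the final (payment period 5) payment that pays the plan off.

$332.52

Payment period 1: opening $6,998.32; payment $1,666.45; balance $5,331.87
Payment period 2: opening $5,331.87; payment $1,666.45; balance $3,665.42
Payment period 3: opening $3,665.42; payment $1,666.45; balance $1,998.97
Payment period 4: opening $1,998.97; payment $1,666.45; balance $332.52
Payment period 5: opening $332.52; payment $332.52; balance $0.00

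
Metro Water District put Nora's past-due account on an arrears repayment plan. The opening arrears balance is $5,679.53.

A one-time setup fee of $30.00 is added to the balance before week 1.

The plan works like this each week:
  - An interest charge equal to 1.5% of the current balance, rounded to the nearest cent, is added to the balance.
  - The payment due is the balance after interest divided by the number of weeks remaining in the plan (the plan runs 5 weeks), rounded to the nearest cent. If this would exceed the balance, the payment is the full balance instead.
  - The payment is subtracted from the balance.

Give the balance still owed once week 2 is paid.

Week 1: opening $5,709.53; interest $85.64 → $5,795.17; payment $1,159.03; balance $4,636.14
Week 2: opening $4,636.14; interest $69.54 → $4,705.68; payment $1,176.42; balance $3,529.26

$3,529.26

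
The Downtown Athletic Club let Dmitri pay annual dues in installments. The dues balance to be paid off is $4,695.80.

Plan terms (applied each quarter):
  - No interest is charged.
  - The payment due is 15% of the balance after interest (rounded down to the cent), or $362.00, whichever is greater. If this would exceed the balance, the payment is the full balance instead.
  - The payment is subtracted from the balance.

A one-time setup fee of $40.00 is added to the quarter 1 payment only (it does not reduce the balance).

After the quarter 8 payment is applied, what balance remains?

$997.57

Quarter 1: opening $4,695.80; payment $704.37 (+ $40.00 fee); balance $3,991.43
Quarter 2: opening $3,991.43; payment $598.71; balance $3,392.72
Quarter 3: opening $3,392.72; payment $508.90; balance $2,883.82
Quarter 4: opening $2,883.82; payment $432.57; balance $2,451.25
Quarter 5: opening $2,451.25; payment $367.68; balance $2,083.57
Quarter 6: opening $2,083.57; payment $362.00; balance $1,721.57
Quarter 7: opening $1,721.57; payment $362.00; balance $1,359.57
Quarter 8: opening $1,359.57; payment $362.00; balance $997.57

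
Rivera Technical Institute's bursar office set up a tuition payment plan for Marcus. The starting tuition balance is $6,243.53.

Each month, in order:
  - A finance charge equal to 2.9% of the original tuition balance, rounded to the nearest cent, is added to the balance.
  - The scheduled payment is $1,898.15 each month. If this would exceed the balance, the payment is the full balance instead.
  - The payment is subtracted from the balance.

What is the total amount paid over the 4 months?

# | Opening | Interest | Payment | End bal
1 | $6,243.53 | $181.06 | $1,898.15 | $4,526.44
2 | $4,526.44 | $181.06 | $1,898.15 | $2,809.35
3 | $2,809.35 | $181.06 | $1,898.15 | $1,092.26
4 | $1,092.26 | $181.06 | $1,273.32 | $0.00
Total paid: $6,967.77

$6,967.77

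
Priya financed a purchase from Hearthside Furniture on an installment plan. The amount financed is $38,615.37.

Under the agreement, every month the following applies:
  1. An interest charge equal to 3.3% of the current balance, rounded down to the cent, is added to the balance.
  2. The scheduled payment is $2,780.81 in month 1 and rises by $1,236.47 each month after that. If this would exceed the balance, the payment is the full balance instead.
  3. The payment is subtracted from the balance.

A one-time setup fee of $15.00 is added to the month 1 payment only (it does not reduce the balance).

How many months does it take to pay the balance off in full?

Month 1: opening $38,615.37; interest $1,274.30 → $39,889.67; payment $2,780.81 (+ $15.00 fee); balance $37,108.86
Month 2: opening $37,108.86; interest $1,224.59 → $38,333.45; payment $4,017.28; balance $34,316.17
Month 3: opening $34,316.17; interest $1,132.43 → $35,448.60; payment $5,253.75; balance $30,194.85
Month 4: opening $30,194.85; interest $996.43 → $31,191.28; payment $6,490.22; balance $24,701.06
Month 5: opening $24,701.06; interest $815.13 → $25,516.19; payment $7,726.69; balance $17,789.50
Month 6: opening $17,789.50; interest $587.05 → $18,376.55; payment $8,963.16; balance $9,413.39
Month 7: opening $9,413.39; interest $310.64 → $9,724.03; payment $9,724.03; balance $0.00
Balance reaches $0.00 in month 7.

7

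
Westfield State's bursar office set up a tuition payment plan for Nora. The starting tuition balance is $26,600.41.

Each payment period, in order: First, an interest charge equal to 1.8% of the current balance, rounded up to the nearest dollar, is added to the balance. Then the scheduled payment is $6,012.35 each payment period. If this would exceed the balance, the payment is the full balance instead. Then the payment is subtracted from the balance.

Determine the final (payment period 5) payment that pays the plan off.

Payment period 1: $26,600.41 +$479.00 interest = $27,079.41; pay $6,012.35 → $21,067.06
Payment period 2: $21,067.06 +$380.00 interest = $21,447.06; pay $6,012.35 → $15,434.71
Payment period 3: $15,434.71 +$278.00 interest = $15,712.71; pay $6,012.35 → $9,700.36
Payment period 4: $9,700.36 +$175.00 interest = $9,875.36; pay $6,012.35 → $3,863.01
Payment period 5: $3,863.01 +$70.00 interest = $3,933.01; pay $3,933.01 → $0.00

$3,933.01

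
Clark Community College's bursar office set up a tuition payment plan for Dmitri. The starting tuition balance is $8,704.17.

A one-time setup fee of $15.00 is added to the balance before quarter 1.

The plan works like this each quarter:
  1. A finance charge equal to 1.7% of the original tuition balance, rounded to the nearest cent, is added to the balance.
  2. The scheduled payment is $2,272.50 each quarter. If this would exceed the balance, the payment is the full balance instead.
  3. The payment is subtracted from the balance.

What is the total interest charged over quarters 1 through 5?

Quarter 1: $8,719.17 +$147.97 interest = $8,867.14; pay $2,272.50 → $6,594.64
Quarter 2: $6,594.64 +$147.97 interest = $6,742.61; pay $2,272.50 → $4,470.11
Quarter 3: $4,470.11 +$147.97 interest = $4,618.08; pay $2,272.50 → $2,345.58
Quarter 4: $2,345.58 +$147.97 interest = $2,493.55; pay $2,272.50 → $221.05
Quarter 5: $221.05 +$147.97 interest = $369.02; pay $369.02 → $0.00
Total interest: $147.97 + $147.97 + $147.97 + $147.97 + $147.97 = $739.85

$739.85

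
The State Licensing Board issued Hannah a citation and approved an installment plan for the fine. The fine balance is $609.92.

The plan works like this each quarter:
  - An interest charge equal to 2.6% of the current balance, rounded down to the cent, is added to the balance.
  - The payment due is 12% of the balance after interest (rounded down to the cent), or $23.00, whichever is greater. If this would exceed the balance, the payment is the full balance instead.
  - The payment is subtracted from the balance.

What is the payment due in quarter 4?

$55.26

Quarter 1: $609.92 +$15.85 interest = $625.77; pay $75.09 → $550.68
Quarter 2: $550.68 +$14.31 interest = $564.99; pay $67.79 → $497.20
Quarter 3: $497.20 +$12.92 interest = $510.12; pay $61.21 → $448.91
Quarter 4: $448.91 +$11.67 interest = $460.58; pay $55.26 → $405.32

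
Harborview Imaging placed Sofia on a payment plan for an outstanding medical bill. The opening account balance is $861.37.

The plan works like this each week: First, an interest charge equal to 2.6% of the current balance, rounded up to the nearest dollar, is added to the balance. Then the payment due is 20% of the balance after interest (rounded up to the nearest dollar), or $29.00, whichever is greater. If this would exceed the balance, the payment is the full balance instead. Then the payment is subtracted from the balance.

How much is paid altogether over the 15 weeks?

# | Opening | Interest | Payment | End bal
1 | $861.37 | $23.00 | $177.00 | $707.37
2 | $707.37 | $19.00 | $146.00 | $580.37
3 | $580.37 | $16.00 | $120.00 | $476.37
4 | $476.37 | $13.00 | $98.00 | $391.37
5 | $391.37 | $11.00 | $81.00 | $321.37
6 | $321.37 | $9.00 | $67.00 | $263.37
7 | $263.37 | $7.00 | $55.00 | $215.37
8 | $215.37 | $6.00 | $45.00 | $176.37
9 | $176.37 | $5.00 | $37.00 | $144.37
10 | $144.37 | $4.00 | $30.00 | $118.37
11 | $118.37 | $4.00 | $29.00 | $93.37
12 | $93.37 | $3.00 | $29.00 | $67.37
13 | $67.37 | $2.00 | $29.00 | $40.37
14 | $40.37 | $2.00 | $29.00 | $13.37
15 | $13.37 | $1.00 | $14.37 | $0.00
Total paid: $986.37

$986.37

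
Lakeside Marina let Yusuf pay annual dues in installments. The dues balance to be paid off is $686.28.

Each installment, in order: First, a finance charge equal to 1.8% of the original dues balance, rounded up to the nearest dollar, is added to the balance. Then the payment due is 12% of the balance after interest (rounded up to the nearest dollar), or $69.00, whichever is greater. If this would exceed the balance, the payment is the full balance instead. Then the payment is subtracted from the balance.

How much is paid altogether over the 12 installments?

Installment 1: opening $686.28; interest $13.00 → $699.28; payment $84.00; balance $615.28
Installment 2: opening $615.28; interest $13.00 → $628.28; payment $76.00; balance $552.28
Installment 3: opening $552.28; interest $13.00 → $565.28; payment $69.00; balance $496.28
Installment 4: opening $496.28; interest $13.00 → $509.28; payment $69.00; balance $440.28
Installment 5: opening $440.28; interest $13.00 → $453.28; payment $69.00; balance $384.28
Installment 6: opening $384.28; interest $13.00 → $397.28; payment $69.00; balance $328.28
Installment 7: opening $328.28; interest $13.00 → $341.28; payment $69.00; balance $272.28
Installment 8: opening $272.28; interest $13.00 → $285.28; payment $69.00; balance $216.28
Installment 9: opening $216.28; interest $13.00 → $229.28; payment $69.00; balance $160.28
Installment 10: opening $160.28; interest $13.00 → $173.28; payment $69.00; balance $104.28
Installment 11: opening $104.28; interest $13.00 → $117.28; payment $69.00; balance $48.28
Installment 12: opening $48.28; interest $13.00 → $61.28; payment $61.28; balance $0.00
Total paid: $842.28

$842.28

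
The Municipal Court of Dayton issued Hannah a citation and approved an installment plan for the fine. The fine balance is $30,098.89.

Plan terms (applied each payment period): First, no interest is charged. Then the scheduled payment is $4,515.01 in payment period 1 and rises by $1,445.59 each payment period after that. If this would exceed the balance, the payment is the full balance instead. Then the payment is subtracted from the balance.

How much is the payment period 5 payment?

$3,365.31

Payment period 1: opening $30,098.89; payment $4,515.01; balance $25,583.88
Payment period 2: opening $25,583.88; payment $5,960.60; balance $19,623.28
Payment period 3: opening $19,623.28; payment $7,406.19; balance $12,217.09
Payment period 4: opening $12,217.09; payment $8,851.78; balance $3,365.31
Payment period 5: opening $3,365.31; payment $3,365.31; balance $0.00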